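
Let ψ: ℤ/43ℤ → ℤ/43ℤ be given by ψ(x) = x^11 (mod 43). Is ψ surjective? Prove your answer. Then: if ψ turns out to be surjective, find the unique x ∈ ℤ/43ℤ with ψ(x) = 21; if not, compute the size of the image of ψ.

Since 43 is prime, the nonzero elements of ℤ/43ℤ form a cyclic group of order 42.
As gcd(11, 42) = 1, raising to the 11th power is a bijection on this group: if x_1^11 ≡ x_2^11 then (x_1x_2^{−1})^11 = 1, and the only element of order dividing gcd(11, 42) = 1 is 1, so x_1 = x_2.
With ψ(0) = 0 this makes ψ injective on all of ℤ/43ℤ, hence bijective (finite equal-size domain and codomain). In particular ψ is surjective.
Since ψ is surjective, we find the preimage of 21. The inverse of x ↦ x^11 on (ℤ/43ℤ)^× is x ↦ x^23, because 11·23 = 253 = 6·42 + 1 ≡ 1 (mod 42) and x^{42} = 1 for x ≠ 0 (Fermat). So ψ⁻¹(21) = 21^23 mod 43.
Repeated squaring mod 43: 21^1 ≡ 21, 21^2 ≡ 21² = 441 ≡ 11, 21^4 ≡ 11² = 121 ≡ 35, 21^8 ≡ 35² = 1225 ≡ 21, 21^16 ≡ 21² = 441 ≡ 11. Since 23 = 16 + 4 + 2 + 1, 21^23 ≡ 11·35·11·21: 11·35 = 385 ≡ 41, then 41·11 = 451 ≡ 21, then 21·21 = 441 ≡ 11. So 21^23 ≡ 11 (mod 43).
Hence ψ⁻¹(21) = 11.

11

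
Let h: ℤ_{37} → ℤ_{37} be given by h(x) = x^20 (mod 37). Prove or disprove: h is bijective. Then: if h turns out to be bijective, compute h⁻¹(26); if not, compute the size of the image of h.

10

h(1) = 1^20 = 1.
h(6): Repeated squaring mod 37: 6^1 ≡ 6, 6^2 ≡ 6² = 36, 6^4 ≡ 36² = 1296 ≡ 1, 6^8 ≡ 1² = 1, 6^16 ≡ 1² = 1. Since 20 = 16 + 4, 6^20 ≡ 1·1: 1·1 = 1. So 6^20 ≡ 1 (mod 37).
So h(1) = h(6) = 1 while 1 ≠ 6, hence h is not injective, hence not bijective.
Since h is not bijective, we determine |image(h)|. Computing x^20 mod 37 for each x (by repeated squaring, reducing mod 37 at every step), the values h(0), h(1), …, h(36) are: 0, 1, 33, 9, 16, 12, 1, 12, 10, 7, 26, 10, 33, 16, 26, 34, 34, 7, 9, 9, 7, 34, 34, 26, 16, 33, 10, 26, 7, 10, 12, 1, 12, 16, 9, 33, 1.
The distinct values are {0, 1, 7, 9, 10, 12, 16, 26, 33, 34}; there are 10 of them.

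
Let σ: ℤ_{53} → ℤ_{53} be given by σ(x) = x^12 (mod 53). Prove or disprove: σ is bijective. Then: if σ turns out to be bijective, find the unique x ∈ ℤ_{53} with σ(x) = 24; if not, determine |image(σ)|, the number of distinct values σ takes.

14

σ(2): Repeated squaring mod 53: 2^1 ≡ 2, 2^2 ≡ 2² = 4, 2^4 ≡ 4² = 16, 2^8 ≡ 16² = 256 ≡ 44. Since 12 = 8 + 4, 2^12 ≡ 44·16: 44·16 = 704 ≡ 15. So 2^12 ≡ 15 (mod 53).
σ(7): Repeated squaring mod 53: 7^1 ≡ 7, 7^2 ≡ 7² = 49, 7^4 ≡ 49² = 2401 ≡ 16, 7^8 ≡ 16² = 256 ≡ 44. Since 12 = 8 + 4, 7^12 ≡ 44·16: 44·16 = 704 ≡ 15. So 7^12 ≡ 15 (mod 53).
So σ(2) = σ(7) = 15 while 2 ≠ 7, thus σ is not injective, hence not bijective.
Since σ is not bijective, we determine |image(σ)|. Computing x^12 mod 53 for each x (by repeated squaring, reducing mod 53 at every step), the values σ(0), σ(1), …, σ(52) are: 0, 1, 15, 10, 13, 47, 44, 15, 36, 47, 16, 24, 24, 49, 13, 46, 10, 28, 16, 49, 28, 44, 42, 1, 42, 36, 46, 46, 36, 42, 1, 42, 44, 28, 49, 16, 28, 10, 46, 13, 49, 24, 24, 16, 47, 36, 15, 44, 47, 13, 10, 15, 1.
The distinct values are {0, 1, 10, 13, 15, 16, 24, 28, 36, 42, 44, 46, 47, 49}; there are 14 of them.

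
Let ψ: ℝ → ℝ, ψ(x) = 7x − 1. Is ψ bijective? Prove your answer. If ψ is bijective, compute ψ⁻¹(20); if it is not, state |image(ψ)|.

3

Suppose ψ(x_1) = ψ(x_2). Then 7x_1 − 1 = 7x_2 − 1, thus 7x_1 = 7x_2, hence x_1 = x_2.
For any y ∈ ℝ, x = (y + 1)/7 satisfies ψ(x) = y.
Hence ψ is bijective.
Since ψ is bijective, we compute ψ⁻¹(20) = (20 + 1)/7 = 3.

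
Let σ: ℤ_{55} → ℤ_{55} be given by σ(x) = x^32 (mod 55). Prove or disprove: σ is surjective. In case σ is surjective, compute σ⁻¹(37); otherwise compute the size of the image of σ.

σ(4): Repeated squaring mod 55: 4^1 ≡ 4, 4^2 ≡ 4² = 16, 4^4 ≡ 16² = 256 ≡ 36, 4^8 ≡ 36² = 1296 ≡ 31, 4^16 ≡ 31² = 961 ≡ 26, 4^32 ≡ 26² = 676 ≡ 16. So 4^32 ≡ 16 (mod 55).
σ(7): Repeated squaring mod 55: 7^1 ≡ 7, 7^2 ≡ 7² = 49, 7^4 ≡ 49² = 2401 ≡ 36, 7^8 ≡ 36² = 1296 ≡ 31, 7^16 ≡ 31² = 961 ≡ 26, 7^32 ≡ 26² = 676 ≡ 16. So 7^32 ≡ 16 (mod 55).
So σ(4) = σ(7) = 16 while 4 ≠ 7, hence σ is not injective.
A non-injective map from the 55-element set ℤ_{55} to itself takes at most 54 distinct values, so it cannot be surjective. So σ is not surjective.
Since σ is not surjective, we determine |image(σ)|. Computing x^32 mod 55 for each x (by repeated squaring, reducing mod 55 at every step), the values σ(0), σ(1), …, σ(54) are: 0, 1, 26, 31, 16, 25, 36, 16, 31, 26, 45, 11, 1, 26, 31, 5, 36, 36, 16, 31, 15, 1, 11, 1, 26, 20, 16, 36, 36, 16, 20, 26, 1, 11, 1, 15, 31, 16, 36, 36, 5, 31, 26, 1, 11, 45, 26, 31, 16, 36, 25, 16, 31, 26, 1.
The distinct values are {0, 1, 5, 11, 15, 16, 20, 25, 26, 31, 36, 45}; there are 12 of them.

12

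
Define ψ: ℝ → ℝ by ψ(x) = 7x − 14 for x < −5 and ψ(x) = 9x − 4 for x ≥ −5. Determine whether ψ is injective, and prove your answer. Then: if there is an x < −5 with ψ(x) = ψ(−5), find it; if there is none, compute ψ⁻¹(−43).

-13/3

Both pieces are strictly increasing (slopes 7 and 9), so each is injective on its own interval.
The left piece maps (−∞, −5) onto (−∞, −49); the right piece maps [−5, ∞) onto [−49, ∞).
These images are disjoint, so no value is attained by both pieces. Hence ψ is injective.
Because the two images are disjoint, no x < −5 has ψ(x) = ψ(−5), so we compute ψ⁻¹(−43): −43 lies in [−49, ∞), so solve 9x − 4 = −43: x = (−43 + 4)/9 = −13/3.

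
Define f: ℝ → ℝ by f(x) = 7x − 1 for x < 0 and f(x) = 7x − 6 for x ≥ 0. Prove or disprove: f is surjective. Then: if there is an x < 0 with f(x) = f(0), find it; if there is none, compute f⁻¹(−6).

-5/7

Both pieces are strictly increasing (slopes 7 and 7), so each is injective on its own interval.
The left piece maps (−∞, 0) onto (−∞, −1); the right piece maps [0, ∞) onto [−6, ∞).
The union (−∞, −1) ∪ [−6, ∞) covers ℝ, so f is surjective.
For the follow-up: the images overlap, so an x < 0 with f(x) = f(0) exists. f(0) = −6; solving 7x − 1 = −6 for x < 0 gives x = (−6 + 1)/7 = −5/7.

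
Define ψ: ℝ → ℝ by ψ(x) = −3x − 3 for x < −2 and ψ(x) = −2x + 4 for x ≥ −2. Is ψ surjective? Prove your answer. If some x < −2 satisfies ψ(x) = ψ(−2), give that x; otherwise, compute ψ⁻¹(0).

-11/3

Both pieces are strictly decreasing (slopes −3 and −2), so each is injective on its own interval.
The left piece maps (−∞, −2) onto (3, ∞); the right piece maps [−2, ∞) onto (−∞, 8].
The union (3, ∞) ∪ (−∞, 8] covers ℝ, so ψ is surjective.
For the follow-up: the images overlap, so an x < −2 with ψ(x) = ψ(−2) exists. ψ(−2) = 8; solving −3x − 3 = 8 for x < −2 gives x = (8 + 3)/(−3) = −11/3.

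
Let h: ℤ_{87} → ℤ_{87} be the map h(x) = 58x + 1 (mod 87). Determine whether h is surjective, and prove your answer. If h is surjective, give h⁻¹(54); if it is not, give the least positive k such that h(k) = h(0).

3

Since gcd(58, 87) = 29, we have 58x ≡ 0 (mod 29) for all x, so h(x) ≡ 1 (mod 29).
But 0 ≢ 1 (mod 29), so 0 ∈ ℤ_{87} has no preimage. Thus h is not surjective.
Since h is not surjective, we find the least positive k with h(k) = h(0): this means 58k ≡ 0 (mod 87), i.e. 87 ∣ 58k. Since gcd(58, 87) = 29, dividing through by 29 this holds exactly when 3 ∣ 2k, and as gcd(2, 3) = 1, exactly when 3 ∣ k.
The smallest positive such k is 3.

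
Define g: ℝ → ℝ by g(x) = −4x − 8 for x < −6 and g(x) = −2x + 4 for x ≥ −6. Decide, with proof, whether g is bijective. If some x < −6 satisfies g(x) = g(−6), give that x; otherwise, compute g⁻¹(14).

-5

Both pieces are strictly decreasing (slopes −4 and −2), so each is injective on its own interval.
The left piece maps (−∞, −6) onto (16, ∞); the right piece maps [−6, ∞) onto (−∞, 16].
Since 16 = 16, the images partition ℝ: g is injective and surjective, hence bijective.
Because the two images are disjoint, no x < −6 has g(x) = g(−6), so we compute g⁻¹(14): 14 lies in (−∞, 16], so solve −2x + 4 = 14: x = (14 − 4)/(−2) = −5.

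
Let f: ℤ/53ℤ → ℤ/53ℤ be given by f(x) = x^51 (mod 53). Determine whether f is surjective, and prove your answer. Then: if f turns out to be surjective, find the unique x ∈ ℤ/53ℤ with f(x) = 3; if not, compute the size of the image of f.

Since 53 is prime, the nonzero elements of ℤ/53ℤ form a cyclic group of order 52.
As gcd(51, 52) = 1, raising to the 51st power is a bijection on this group: if u^51 ≡ v^51 then (uv^{−1})^51 = 1, and the only element of order dividing gcd(51, 52) = 1 is 1, so u = v.
With f(0) = 0 this makes f injective on all of ℤ/53ℤ, hence bijective (finite equal-size domain and codomain). In particular f is surjective.
Since f is surjective, we find the preimage of 3. The inverse of x ↦ x^51 on (ℤ/53ℤ)^× is x ↦ x^51, because 51·51 = 2601 = 50·52 + 1 ≡ 1 (mod 52) and x^{52} = 1 for x ≠ 0 (Fermat). So f⁻¹(3) = 3^51 mod 53.
Repeated squaring mod 53: 3^1 ≡ 3, 3^2 ≡ 3² = 9, 3^4 ≡ 9² = 81 ≡ 28, 3^8 ≡ 28² = 784 ≡ 42, 3^16 ≡ 42² = 1764 ≡ 15, 3^32 ≡ 15² = 225 ≡ 13. Since 51 = 32 + 16 + 2 + 1, 3^51 ≡ 13·15·9·3: 13·15 = 195 ≡ 36, then 36·9 = 324 ≡ 6, then 6·3 = 18. So 3^51 ≡ 18 (mod 53).
Hence f⁻¹(3) = 18.

18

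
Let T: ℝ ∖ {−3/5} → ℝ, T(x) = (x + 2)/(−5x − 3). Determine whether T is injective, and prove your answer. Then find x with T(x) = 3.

-11/16

Suppose T(a) = T(b). Cross-multiplying: (a + 2)(−5b − 3) = (b + 2)(−5a − 3).
Expanding both sides and cancelling the symmetric terms leaves 7·(a − b) = 0. Since 7 ≠ 0, a = b. Therefore T is injective.
Solving T(x) = 3: cross-multiplying gives x + 2 = 3(−5x − 3), which rearranges to 16x = −11, so x = −11/16.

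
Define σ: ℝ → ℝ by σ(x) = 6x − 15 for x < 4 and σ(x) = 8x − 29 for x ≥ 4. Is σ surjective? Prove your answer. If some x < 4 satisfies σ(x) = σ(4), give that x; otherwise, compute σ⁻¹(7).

3

Both pieces are strictly increasing (slopes 6 and 8), so each is injective on its own interval.
The left piece maps (−∞, 4) onto (−∞, 9); the right piece maps [4, ∞) onto [3, ∞).
The union (−∞, 9) ∪ [3, ∞) covers ℝ, so σ is surjective.
For the follow-up: the images overlap, so an x < 4 with σ(x) = σ(4) exists. σ(4) = 3; solving 6x − 15 = 3 for x < 4 gives x = (3 + 15)/6 = 3.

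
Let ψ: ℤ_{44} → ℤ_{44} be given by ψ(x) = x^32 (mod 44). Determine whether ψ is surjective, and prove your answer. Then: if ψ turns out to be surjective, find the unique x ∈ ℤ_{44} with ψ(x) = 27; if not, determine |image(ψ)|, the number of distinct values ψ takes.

12

ψ(10): Repeated squaring mod 44: 10^1 ≡ 10, 10^2 ≡ 10² = 100 ≡ 12, 10^4 ≡ 12² = 144 ≡ 12, 10^8 ≡ 12² = 144 ≡ 12, 10^16 ≡ 12² = 144 ≡ 12, 10^32 ≡ 12² = 144 ≡ 12. So 10^32 ≡ 12 (mod 44).
ψ(12): Repeated squaring mod 44: 12^1 ≡ 12, 12^2 ≡ 12² = 144 ≡ 12, 12^4 ≡ 12² = 144 ≡ 12, 12^8 ≡ 12² = 144 ≡ 12, 12^16 ≡ 12² = 144 ≡ 12, 12^32 ≡ 12² = 144 ≡ 12. So 12^32 ≡ 12 (mod 44).
So ψ(10) = ψ(12) = 12 while 10 ≠ 12, thus ψ is not injective.
A non-injective map from the 44-element set ℤ_{44} to itself takes at most 43 distinct values, so it cannot be surjective. So ψ is not surjective.
Since ψ is not surjective, we determine |image(ψ)|. Computing x^32 mod 44 for each x (by repeated squaring, reducing mod 44 at every step), the values ψ(0), ψ(1), …, ψ(43) are: 0, 1, 4, 9, 16, 25, 36, 5, 20, 37, 12, 33, 12, 37, 20, 5, 36, 25, 16, 9, 4, 1, 0, 1, 4, 9, 16, 25, 36, 5, 20, 37, 12, 33, 12, 37, 20, 5, 36, 25, 16, 9, 4, 1.
The distinct values are {0, 1, 4, 5, 9, 12, 16, 20, 25, 33, 36, 37}; there are 12 of them.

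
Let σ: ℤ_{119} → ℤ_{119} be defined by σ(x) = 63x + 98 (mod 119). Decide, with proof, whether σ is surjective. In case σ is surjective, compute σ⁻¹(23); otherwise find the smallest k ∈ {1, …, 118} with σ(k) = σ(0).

Recall that surjectivity means every element of the codomain has a preimage under σ.
Since gcd(63, 119) = 7, we have 63x ≡ 0 (mod 7) for all x, so σ(x) ≡ 0 (mod 7).
But 1 ≢ 0 (mod 7), so 1 ∈ ℤ_{119} has no preimage. Therefore σ is not surjective.
Since σ is not surjective, we find the least positive k with σ(k) = σ(0): this means 63k ≡ 0 (mod 119), i.e. 119 ∣ 63k. Since gcd(63, 119) = 7, dividing through by 7 this holds exactly when 17 ∣ 9k, and as gcd(9, 17) = 1, exactly when 17 ∣ k.
The smallest positive such k is 17.

17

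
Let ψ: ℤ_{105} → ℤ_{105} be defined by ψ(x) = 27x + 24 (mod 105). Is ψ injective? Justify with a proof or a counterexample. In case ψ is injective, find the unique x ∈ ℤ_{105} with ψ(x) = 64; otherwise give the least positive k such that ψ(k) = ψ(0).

35

We have gcd(27, 105) = 3 > 1. Taking s = 0 and t = 35: ψ(0) = 24 and ψ(35) = 27·35 + 24 = 969 ≡ 24 (mod 105).
So ψ(0) = ψ(35) while 0 ≠ 35, so ψ is not injective.
Since ψ is not injective, we find the least positive k with ψ(k) = ψ(0): this means 27k ≡ 0 (mod 105), i.e. 105 ∣ 27k. Since gcd(27, 105) = 3, dividing through by 3 this holds exactly when 35 ∣ 9k, and as gcd(9, 35) = 1, exactly when 35 ∣ k.
The smallest positive such k is 35.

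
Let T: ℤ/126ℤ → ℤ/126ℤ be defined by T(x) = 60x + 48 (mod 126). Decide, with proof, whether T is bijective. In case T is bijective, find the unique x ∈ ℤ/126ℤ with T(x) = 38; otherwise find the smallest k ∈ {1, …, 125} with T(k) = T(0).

21

Recall: T is injective when T(x_1) = T(x_2) forces x_1 = x_2.
We have gcd(60, 126) = 6 > 1. Taking x_1 = 0 and x_2 = 21: T(0) = 48 and T(21) = 60·21 + 48 = 1308 ≡ 48 (mod 126).
So T(0) = T(21) while 0 ≠ 21, so T is not injective, hence not bijective.
Since T is not bijective, we find the least positive k with T(k) = T(0): this means 60k ≡ 0 (mod 126), i.e. 126 ∣ 60k. Since gcd(60, 126) = 6, dividing through by 6 this holds exactly when 21 ∣ 10k, and as gcd(10, 21) = 1, exactly when 21 ∣ k.
The smallest positive such k is 21.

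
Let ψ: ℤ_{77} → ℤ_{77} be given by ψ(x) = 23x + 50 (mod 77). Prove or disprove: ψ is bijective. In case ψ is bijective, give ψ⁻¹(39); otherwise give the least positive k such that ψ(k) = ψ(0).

33

If ψ(s) = ψ(t), then 23s ≡ 23t (mod 77). Because gcd(23, 77) = 1, we may cancel 23 to get s ≡ t (mod 77).
We now compute 23⁻¹ mod 77 explicitly. Euclid's algorithm: 77 = 3·23 + 8, 23 = 2·8 + 7, 8 = 1·7 + 1; back-substituting gives 1 = 67·23 − 20·77, so 23⁻¹ ≡ 67 (mod 77).
Then y ↦ 67(y − 50) is a two-sided inverse to ψ, so every y ∈ ℤ_{77} has a preimage.
Hence ψ is bijective.
Since ψ is bijective, we compute ψ⁻¹(39): solve 23x + 50 ≡ 39 (mod 77), i.e. 23x ≡ 66 (mod 77).
Multiplying by 23⁻¹ = 67 gives x ≡ 67·66 = 4422 = 57·77 + 33 ≡ 33 (mod 77).
Check: ψ(33) = 23·33 + 50 = 809 = 10·77 + 39 ≡ 39 (mod 77).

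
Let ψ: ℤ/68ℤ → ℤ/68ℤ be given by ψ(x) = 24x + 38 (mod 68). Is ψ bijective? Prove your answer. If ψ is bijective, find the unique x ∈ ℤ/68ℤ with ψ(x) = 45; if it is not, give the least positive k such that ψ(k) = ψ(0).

We have gcd(24, 68) = 4 > 1. Taking u = 0 and v = 17: ψ(0) = 38 and ψ(17) = 24·17 + 38 = 446 ≡ 38 (mod 68).
So ψ(0) = ψ(17) while 0 ≠ 17, so ψ is not injective, hence not bijective.
Since ψ is not bijective, we find the least positive k with ψ(k) = ψ(0): this means 24k ≡ 0 (mod 68), i.e. 68 ∣ 24k. Since gcd(24, 68) = 4, dividing through by 4 this holds exactly when 17 ∣ 6k, and as gcd(6, 17) = 1, exactly when 17 ∣ k.
The smallest positive such k is 17.

17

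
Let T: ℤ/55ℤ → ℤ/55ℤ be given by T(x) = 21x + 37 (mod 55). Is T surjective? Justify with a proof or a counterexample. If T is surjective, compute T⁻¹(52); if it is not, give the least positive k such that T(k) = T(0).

40

Since gcd(21, 55) = 1, 21 is invertible modulo 55. Euclid's algorithm: 55 = 2·21 + 13, 21 = 1·13 + 8, 13 = 1·8 + 5, 8 = 1·5 + 3, 5 = 1·3 + 2, 3 = 1·2 + 1; back-substituting gives 1 = 21·21 − 8·55, so 21⁻¹ ≡ 21 (mod 55).
For any y ∈ ℤ/55ℤ, x = 21(y − 37) mod 55 satisfies T(x) = 21·21(y − 37) + 37 ≡ y (since 21·21 ≡ 1 mod 55). So every y has a preimage.
Thus T is surjective.
Since T is surjective, we find T⁻¹(52): we need 21x ≡ 52 − 37 ≡ 15 (mod 55). Using 21⁻¹ = 21: x ≡ 21·15 = 315 = 5·55 + 40, so x = 40.
Check: T(40) = 21·40 + 37 = 877 = 15·55 + 52 ≡ 52 (mod 55).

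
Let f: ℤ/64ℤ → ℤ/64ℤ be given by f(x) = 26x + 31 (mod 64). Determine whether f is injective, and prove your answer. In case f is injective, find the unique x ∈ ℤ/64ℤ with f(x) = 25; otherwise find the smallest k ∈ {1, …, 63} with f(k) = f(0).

We have gcd(26, 64) = 2 > 1. Taking x_1 = 0 and x_2 = 32: f(0) = 31 and f(32) = 26·32 + 31 = 863 ≡ 31 (mod 64).
So f(0) = f(32) while 0 ≠ 32, hence f is not injective.
Since f is not injective, we find the least positive k with f(k) = f(0): this means 26k ≡ 0 (mod 64), i.e. 64 ∣ 26k. Since gcd(26, 64) = 2, dividing through by 2 this holds exactly when 32 ∣ 13k, and as gcd(13, 32) = 1, exactly when 32 ∣ k.
The smallest positive such k is 32.

32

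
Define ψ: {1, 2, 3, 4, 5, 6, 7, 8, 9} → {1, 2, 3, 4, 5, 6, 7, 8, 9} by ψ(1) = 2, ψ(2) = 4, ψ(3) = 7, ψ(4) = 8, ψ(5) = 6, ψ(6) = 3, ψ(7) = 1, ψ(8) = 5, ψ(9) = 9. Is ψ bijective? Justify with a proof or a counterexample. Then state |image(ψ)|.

9

The values 2, 4, 7, 8, 6, 3, 1, 5, 9 are a permutation of {1, 2, 3, 4, 5, 6, 7, 8, 9}: each element appears exactly once.
So ψ is injective and surjective, hence bijective.
The image of ψ is {1, 2, 3, 4, 5, 6, 7, 8, 9}, which has 9 elements.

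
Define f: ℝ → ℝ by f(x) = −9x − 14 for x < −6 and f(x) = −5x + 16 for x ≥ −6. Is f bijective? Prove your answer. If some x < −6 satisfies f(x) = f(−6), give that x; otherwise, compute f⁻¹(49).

-20/3

Both pieces are strictly decreasing (slopes −9 and −5), so each is injective on its own interval.
The left piece maps (−∞, −6) onto (40, ∞); the right piece maps [−6, ∞) onto (−∞, 46].
These images overlap. In particular f(−6) = 46 (right piece), and solving −9x − 14 = 46 on the left piece gives x = −20/3 < −6.
So f(−20/3) = f(−6) with −20/3 ≠ −6, and f is not injective, hence not bijective. This x = −20/3 is the requested value below −6.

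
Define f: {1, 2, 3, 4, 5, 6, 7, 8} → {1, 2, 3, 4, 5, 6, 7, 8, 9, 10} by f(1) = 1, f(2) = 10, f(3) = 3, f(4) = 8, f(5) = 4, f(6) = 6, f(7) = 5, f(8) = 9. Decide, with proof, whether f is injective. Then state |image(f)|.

The values f(1), …, f(8) are 1, 10, 3, 8, 4, 6, 5, 9 — all distinct.
So f(s) = f(t) only when s = t, and f is injective.
The image of f is {1, 3, 4, 5, 6, 8, 9, 10}, which has 8 elements.

8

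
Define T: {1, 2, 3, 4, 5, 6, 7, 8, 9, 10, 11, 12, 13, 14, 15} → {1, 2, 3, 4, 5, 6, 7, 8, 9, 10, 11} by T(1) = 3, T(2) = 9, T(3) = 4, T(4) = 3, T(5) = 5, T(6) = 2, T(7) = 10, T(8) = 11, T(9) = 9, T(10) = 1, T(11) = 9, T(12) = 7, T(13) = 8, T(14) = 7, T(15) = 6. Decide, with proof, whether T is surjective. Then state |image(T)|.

11

Every element of the codomain has a preimage: 1 = T(10), 2 = T(6), 3 = T(1), 4 = T(3), 5 = T(5), 6 = T(15), 7 = T(12), 8 = T(13), 9 = T(2), 10 = T(7), 11 = T(8).
Hence T is surjective.
The image of T is {1, 2, 3, 4, 5, 6, 7, 8, 9, 10, 11}, which has 11 elements.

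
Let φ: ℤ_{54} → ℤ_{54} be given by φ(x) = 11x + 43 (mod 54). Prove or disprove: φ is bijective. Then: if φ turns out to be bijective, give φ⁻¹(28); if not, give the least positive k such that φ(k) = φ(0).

Recall: φ is injective if φ(s) = φ(t) implies s = t.
If φ(s) = φ(t), then 11s ≡ 11t (mod 54). Because gcd(11, 54) = 1, we may cancel 11 to get s ≡ t (mod 54).
We now compute 11⁻¹ mod 54 explicitly. Euclid's algorithm: 54 = 4·11 + 10, 11 = 1·10 + 1; back-substituting gives 1 = 5·11 − 1·54, so 11⁻¹ ≡ 5 (mod 54).
Then y ↦ 5(y − 43) is a two-sided inverse to φ, so every y ∈ ℤ_{54} has a preimage.
Therefore φ is bijective.
Since φ is bijective, we find φ⁻¹(28): we need 11x ≡ 28 − 43 ≡ 39 (mod 54). Using 11⁻¹ = 5: x ≡ 5·39 = 195 = 3·54 + 33, so x = 33.
Check: φ(33) = 11·33 + 43 = 406 = 7·54 + 28 ≡ 28 (mod 54).

33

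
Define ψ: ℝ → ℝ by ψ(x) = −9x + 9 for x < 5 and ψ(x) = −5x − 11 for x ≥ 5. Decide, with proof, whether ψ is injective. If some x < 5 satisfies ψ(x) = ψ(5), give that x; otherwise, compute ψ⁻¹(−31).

40/9

Both pieces are strictly decreasing (slopes −9 and −5), so each is injective on its own interval.
The left piece maps (−∞, 5) onto (−36, ∞); the right piece maps [5, ∞) onto (−∞, −36].
These images are disjoint, so no value is attained by both pieces. So ψ is injective.
Because the two images are disjoint, no x < 5 has ψ(x) = ψ(5), so we compute ψ⁻¹(−31): −31 lies in (−36, ∞), so solve −9x + 9 = −31: x = (−31 − 9)/(−9) = 40/9.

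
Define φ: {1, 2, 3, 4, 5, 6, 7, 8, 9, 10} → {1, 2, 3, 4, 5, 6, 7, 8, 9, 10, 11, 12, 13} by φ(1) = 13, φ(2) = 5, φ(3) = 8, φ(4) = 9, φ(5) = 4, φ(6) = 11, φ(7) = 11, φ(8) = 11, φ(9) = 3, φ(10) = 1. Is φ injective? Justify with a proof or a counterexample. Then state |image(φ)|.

8

φ(6) = 11 = φ(7) with 6 ≠ 7, so φ is not injective.
The image of φ is {1, 3, 4, 5, 8, 9, 11, 13}, which has 8 elements.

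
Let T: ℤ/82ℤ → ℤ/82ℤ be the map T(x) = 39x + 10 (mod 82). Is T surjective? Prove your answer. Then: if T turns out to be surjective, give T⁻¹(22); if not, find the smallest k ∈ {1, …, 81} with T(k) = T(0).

Recall that T is surjective if every y in the codomain equals T(x) for some x in the domain.
Since gcd(39, 82) = 1, 39 is invertible modulo 82. Euclid's algorithm: 82 = 2·39 + 4, 39 = 9·4 + 3, 4 = 1·3 + 1; back-substituting gives 1 = 61·39 − 29·82, so 39⁻¹ ≡ 61 (mod 82).
Then y ↦ 61(y − 10) is a two-sided inverse to T, so every y ∈ ℤ/82ℤ has a preimage.
Hence T is surjective.
Since T is surjective, we find T⁻¹(22): we need 39x ≡ 22 − 10 ≡ 12 (mod 82). Using 39⁻¹ = 61: x ≡ 61·12 = 732 = 8·82 + 76, so x = 76.
Check: T(76) = 39·76 + 10 = 2974 = 36·82 + 22 ≡ 22 (mod 82).

76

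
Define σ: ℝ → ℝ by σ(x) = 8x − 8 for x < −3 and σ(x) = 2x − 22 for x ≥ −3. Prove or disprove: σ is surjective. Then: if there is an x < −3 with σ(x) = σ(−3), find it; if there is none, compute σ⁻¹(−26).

Both pieces are strictly increasing (slopes 8 and 2), so each is injective on its own interval.
The left piece maps (−∞, −3) onto (−∞, −32); the right piece maps [−3, ∞) onto [−28, ∞).
The union (−∞, −32) ∪ [−28, ∞) omits the interval between −32 and −28; in particular −32 has no preimage. So σ is not surjective.
Because the two images are disjoint, no x < −3 has σ(x) = σ(−3), so we compute σ⁻¹(−26): −26 lies in [−28, ∞), so solve 2x − 22 = −26: x = (−26 + 22)/2 = −2.

-2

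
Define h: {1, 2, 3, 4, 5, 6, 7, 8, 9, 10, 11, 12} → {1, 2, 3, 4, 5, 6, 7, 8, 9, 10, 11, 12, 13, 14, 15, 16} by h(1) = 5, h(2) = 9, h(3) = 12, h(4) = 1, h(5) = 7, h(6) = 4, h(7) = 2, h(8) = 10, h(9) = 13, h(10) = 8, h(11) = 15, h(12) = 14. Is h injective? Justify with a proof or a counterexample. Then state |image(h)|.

12

The values h(1), …, h(12) are 5, 9, 12, 1, 7, 4, 2, 10, 13, 8, 15, 14 — all distinct.
So h(u) = h(v) only when u = v, and h is injective.
The image of h is {1, 2, 4, 5, 7, 8, 9, 10, 12, 13, 14, 15}, which has 12 elements.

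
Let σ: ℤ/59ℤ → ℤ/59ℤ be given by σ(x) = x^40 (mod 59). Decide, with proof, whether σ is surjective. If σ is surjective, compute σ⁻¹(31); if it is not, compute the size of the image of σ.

30

σ(29): Repeated squaring mod 59: 29^1 ≡ 29, 29^2 ≡ 29² = 841 ≡ 15, 29^4 ≡ 15² = 225 ≡ 48, 29^8 ≡ 48² = 2304 ≡ 3, 29^16 ≡ 3² = 9, 29^32 ≡ 9² = 81 ≡ 22. Since 40 = 32 + 8, 29^40 ≡ 22·3: 22·3 = 66 ≡ 7. So 29^40 ≡ 7 (mod 59).
σ(30): Repeated squaring mod 59: 30^1 ≡ 30, 30^2 ≡ 30² = 900 ≡ 15, 30^4 ≡ 15² = 225 ≡ 48, 30^8 ≡ 48² = 2304 ≡ 3, 30^16 ≡ 3² = 9, 30^32 ≡ 9² = 81 ≡ 22. Since 40 = 32 + 8, 30^40 ≡ 22·3: 22·3 = 66 ≡ 7. So 30^40 ≡ 7 (mod 59).
So σ(29) = σ(30) = 7 while 29 ≠ 30, hence σ is not injective.
A non-injective map from the 59-element set ℤ/59ℤ to itself takes at most 58 distinct values, so it cannot be surjective. So σ is not surjective.
Since σ is not surjective, we determine |image(σ)|. Computing x^40 mod 59 for each x (by repeated squaring, reducing mod 59 at every step), the values σ(0), σ(1), …, σ(58) are: 0, 1, 17, 29, 53, 20, 21, 35, 16, 15, 45, 41, 3, 4, 5, 49, 36, 27, 19, 25, 57, 12, 48, 28, 51, 46, 9, 22, 26, 7, 7, 26, 22, 9, 46, 51, 28, 48, 12, 57, 25, 19, 27, 36, 49, 5, 4, 3, 41, 45, 15, 16, 35, 21, 20, 53, 29, 17, 1.
The distinct values are {0, 1, 3, 4, 5, 7, 9, 12, 15, 16, 17, 19, 20, 21, 22, 25, 26, 27, 28, 29, 35, 36, 41, 45, 46, 48, 49, 51, 53, 57}; there are 30 of them.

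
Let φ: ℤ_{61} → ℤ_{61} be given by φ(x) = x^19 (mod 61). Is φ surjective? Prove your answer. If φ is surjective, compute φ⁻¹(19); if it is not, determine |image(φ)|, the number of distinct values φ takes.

36

Since 61 is prime, the nonzero elements of ℤ_{61} form a cyclic group of order 60.
As gcd(19, 60) = 1, raising to the 19th power is a bijection on this group: if x_1^19 ≡ x_2^19 then (x_1x_2^{−1})^19 = 1, and the only element of order dividing gcd(19, 60) = 1 is 1, so x_1 = x_2.
With φ(0) = 0 this makes φ injective on all of ℤ_{61}, hence bijective (finite equal-size domain and codomain). In particular φ is surjective.
Since φ is surjective, we find the preimage of 19. The inverse of x ↦ x^19 on (ℤ_{61})^× is x ↦ x^19, because 19·19 = 361 = 6·60 + 1 ≡ 1 (mod 60) and x^{60} = 1 for x ≠ 0 (Fermat). So φ⁻¹(19) = 19^19 mod 61.
Repeated squaring mod 61: 19^1 ≡ 19, 19^2 ≡ 19² = 361 ≡ 56, 19^4 ≡ 56² = 3136 ≡ 25, 19^8 ≡ 25² = 625 ≡ 15, 19^16 ≡ 15² = 225 ≡ 42. Since 19 = 16 + 2 + 1, 19^19 ≡ 42·56·19: 42·56 = 2352 ≡ 34, then 34·19 = 646 ≡ 36. So 19^19 ≡ 36 (mod 61).
Hence φ⁻¹(19) = 36.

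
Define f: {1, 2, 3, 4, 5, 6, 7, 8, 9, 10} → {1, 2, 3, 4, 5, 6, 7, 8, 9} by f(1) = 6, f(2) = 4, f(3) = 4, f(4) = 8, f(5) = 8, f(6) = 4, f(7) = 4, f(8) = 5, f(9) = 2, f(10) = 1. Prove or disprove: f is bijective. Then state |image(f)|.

6

f(2) = 4 = f(3) with 2 ≠ 3, so f is not injective, hence not bijective.
The image of f is {1, 2, 4, 5, 6, 8}, which has 6 elements.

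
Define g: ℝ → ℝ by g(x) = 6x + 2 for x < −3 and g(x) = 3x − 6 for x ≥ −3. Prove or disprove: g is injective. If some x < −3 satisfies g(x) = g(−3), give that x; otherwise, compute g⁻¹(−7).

Both pieces are strictly increasing (slopes 6 and 3), so each is injective on its own interval.
The left piece maps (−∞, −3) onto (−∞, −16); the right piece maps [−3, ∞) onto [−15, ∞).
These images are disjoint, so no value is attained by both pieces. So g is injective.
Because the two images are disjoint, no x < −3 has g(x) = g(−3), so we compute g⁻¹(−7): −7 lies in [−15, ∞), so solve 3x − 6 = −7: x = (−7 + 6)/3 = −1/3.

-1/3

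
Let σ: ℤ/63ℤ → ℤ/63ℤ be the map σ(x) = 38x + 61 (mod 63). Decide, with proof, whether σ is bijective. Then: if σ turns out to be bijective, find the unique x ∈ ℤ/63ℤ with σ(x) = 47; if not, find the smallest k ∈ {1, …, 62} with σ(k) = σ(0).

Recall: σ is injective when σ(a) = σ(b) forces a = b.
Suppose σ(a) = σ(b) in ℤ/63ℤ. Then 38a + 61 ≡ 38b + 61 (mod 63), therefore 38(a − b) ≡ 0 (mod 63).
Since gcd(38, 63) = 1, 38 is invertible modulo 63, therefore a − b ≡ 0 (mod 63), i.e. a = b.
We now compute 38⁻¹ mod 63 explicitly. Euclid's algorithm: 63 = 1·38 + 25, 38 = 1·25 + 13, 25 = 1·13 + 12, 13 = 1·12 + 1; back-substituting gives 1 = 5·38 − 3·63, so 38⁻¹ ≡ 5 (mod 63).
For any y ∈ ℤ/63ℤ, x = 5(y − 61) mod 63 satisfies σ(x) = 38·5(y − 61) + 61 ≡ y (since 38·5 ≡ 1 mod 63). So every y has a preimage.
Hence σ is bijective.
Since σ is bijective, we find σ⁻¹(47): we need 38x ≡ 47 − 61 ≡ 49 (mod 63). Using 38⁻¹ = 5: x ≡ 5·49 = 245 = 3·63 + 56, so x = 56.
Check: σ(56) = 38·56 + 61 = 2189 = 34·63 + 47 ≡ 47 (mod 63).

56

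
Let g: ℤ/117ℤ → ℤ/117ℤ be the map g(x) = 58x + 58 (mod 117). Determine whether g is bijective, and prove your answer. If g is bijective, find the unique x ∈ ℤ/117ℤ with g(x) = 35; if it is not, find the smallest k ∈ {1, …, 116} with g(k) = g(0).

By definition, g is injective if g(u) = g(v) implies u = v.
Suppose g(u) = g(v) in ℤ/117ℤ. Then 58u + 58 ≡ 58v + 58 (mod 117), so 58(u − v) ≡ 0 (mod 117).
Since gcd(58, 117) = 1, 58 is invertible modulo 117, therefore u − v ≡ 0 (mod 117), i.e. u = v.
We now compute 58⁻¹ mod 117 explicitly. Euclid's algorithm: 117 = 2·58 + 1; back-substituting gives 1 = 115·58 − 57·117, so 58⁻¹ ≡ 115 (mod 117).
For any y ∈ ℤ/117ℤ, x = 115(y − 58) mod 117 satisfies g(x) = 58·115(y − 58) + 58 ≡ y (since 58·115 ≡ 1 mod 117). So every y has a preimage.
Thus g is bijective.
Since g is bijective, we compute g⁻¹(35): solve 58x + 58 ≡ 35 (mod 117), i.e. 58x ≡ 94 (mod 117).
Multiplying by 58⁻¹ = 115 gives x ≡ 115·94 = 10810 = 92·117 + 46 ≡ 46 (mod 117).
Check: g(46) = 58·46 + 58 = 2726 = 23·117 + 35 ≡ 35 (mod 117).

46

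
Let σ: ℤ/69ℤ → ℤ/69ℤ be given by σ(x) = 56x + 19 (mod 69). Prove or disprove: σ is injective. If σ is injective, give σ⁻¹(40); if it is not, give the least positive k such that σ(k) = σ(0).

Suppose σ(u) = σ(v) in ℤ/69ℤ. Then 56u + 19 ≡ 56v + 19 (mod 69), thus 56(u − v) ≡ 0 (mod 69).
Since gcd(56, 69) = 1, 56 is invertible modulo 69, thus u − v ≡ 0 (mod 69), i.e. u = v.
Therefore σ is injective.
We now compute 56⁻¹ mod 69 explicitly. Euclid's algorithm: 69 = 1·56 + 13, 56 = 4·13 + 4, 13 = 3·4 + 1; back-substituting gives 1 = 53·56 − 43·69, so 56⁻¹ ≡ 53 (mod 69).
Since σ is injective, we find σ⁻¹(40): we need 56x ≡ 40 − 19 ≡ 21 (mod 69). Using 56⁻¹ = 53: x ≡ 53·21 = 1113 = 16·69 + 9, so x = 9.
Check: σ(9) = 56·9 + 19 = 523 = 7·69 + 40 ≡ 40 (mod 69).

9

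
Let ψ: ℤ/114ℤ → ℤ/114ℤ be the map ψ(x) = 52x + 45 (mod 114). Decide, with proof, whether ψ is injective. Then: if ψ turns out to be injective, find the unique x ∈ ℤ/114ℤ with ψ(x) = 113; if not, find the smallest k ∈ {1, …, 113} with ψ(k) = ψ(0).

We have gcd(52, 114) = 2 > 1. Taking a = 0 and b = 57: ψ(0) = 45 and ψ(57) = 52·57 + 45 = 3009 ≡ 45 (mod 114).
So ψ(0) = ψ(57) while 0 ≠ 57, so ψ is not injective.
Since ψ is not injective, we find the least positive k with ψ(k) = ψ(0): this means 52k ≡ 0 (mod 114), i.e. 114 ∣ 52k. Since gcd(52, 114) = 2, dividing through by 2 this holds exactly when 57 ∣ 26k, and as gcd(26, 57) = 1, exactly when 57 ∣ k.
The smallest positive such k is 57.

57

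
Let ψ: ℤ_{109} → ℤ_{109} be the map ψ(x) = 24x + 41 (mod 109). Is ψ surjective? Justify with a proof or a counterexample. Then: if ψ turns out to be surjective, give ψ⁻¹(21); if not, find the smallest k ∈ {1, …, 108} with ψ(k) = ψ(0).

90

Since gcd(24, 109) = 1, 24 is invertible modulo 109. Euclid's algorithm: 109 = 4·24 + 13, 24 = 1·13 + 11, 13 = 1·11 + 2, 11 = 5·2 + 1; back-substituting gives 1 = 50·24 − 11·109, so 24⁻¹ ≡ 50 (mod 109).
Then y ↦ 50(y − 41) is a two-sided inverse to ψ, so every y ∈ ℤ_{109} has a preimage.
Thus ψ is surjective.
Since ψ is surjective, we compute ψ⁻¹(21): solve 24x + 41 ≡ 21 (mod 109), i.e. 24x ≡ 89 (mod 109).
Multiplying by 24⁻¹ = 50 gives x ≡ 50·89 = 4450 = 40·109 + 90 ≡ 90 (mod 109).
Check: ψ(90) = 24·90 + 41 = 2201 = 20·109 + 21 ≡ 21 (mod 109).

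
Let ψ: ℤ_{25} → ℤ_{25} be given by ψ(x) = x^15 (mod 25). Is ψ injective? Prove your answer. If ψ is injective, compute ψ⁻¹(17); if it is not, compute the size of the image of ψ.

5

ψ(0) = 0^15 = 0.
ψ(5): Repeated squaring mod 25: 5^1 ≡ 5, 5^2 ≡ 5² = 25 ≡ 0, 5^4 ≡ 0² = 0, 5^8 ≡ 0² = 0. Since 15 = 8 + 4 + 2 + 1, 5^15 ≡ 0·0·0·5: 0·0 = 0, then 0·0 = 0, then 0·5 = 0. So 5^15 ≡ 0 (mod 25).
So ψ(0) = ψ(5) = 0 while 0 ≠ 5, hence ψ is not injective.
Since ψ is not injective, we determine |image(ψ)|. Computing x^15 mod 25 for each x (by repeated squaring, reducing mod 25 at every step), the values ψ(0), ψ(1), …, ψ(24) are: 0, 1, 18, 7, 24, 0, 1, 18, 7, 24, 0, 1, 18, 7, 24, 0, 1, 18, 7, 24, 0, 1, 18, 7, 24.
The distinct values are {0, 1, 7, 18, 24}; there are 5 of them.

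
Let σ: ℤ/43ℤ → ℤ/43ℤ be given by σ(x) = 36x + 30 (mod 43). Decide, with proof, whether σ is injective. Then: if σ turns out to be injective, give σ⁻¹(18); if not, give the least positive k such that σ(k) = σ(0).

If σ(u) = σ(v), then 36u ≡ 36v (mod 43). Because gcd(36, 43) = 1, we may cancel 36 to get u ≡ v (mod 43).
Hence σ is injective.
We now compute 36⁻¹ mod 43 explicitly. Euclid's algorithm: 43 = 1·36 + 7, 36 = 5·7 + 1; back-substituting gives 1 = 6·36 − 5·43, so 36⁻¹ ≡ 6 (mod 43).
Since σ is injective, we compute σ⁻¹(18): solve 36x + 30 ≡ 18 (mod 43), i.e. 36x ≡ 31 (mod 43).
Multiplying by 36⁻¹ = 6 gives x ≡ 6·31 = 186 = 4·43 + 14 ≡ 14 (mod 43).
Check: σ(14) = 36·14 + 30 = 534 = 12·43 + 18 ≡ 18 (mod 43).

14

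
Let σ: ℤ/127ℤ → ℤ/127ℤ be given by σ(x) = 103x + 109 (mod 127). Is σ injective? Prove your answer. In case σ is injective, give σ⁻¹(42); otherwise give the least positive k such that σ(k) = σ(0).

If σ(a) = σ(b), then 103a ≡ 103b (mod 127). Because gcd(103, 127) = 1, we may cancel 103 to get a ≡ b (mod 127).
So σ is injective.
We now compute 103⁻¹ mod 127 explicitly. Euclid's algorithm: 127 = 1·103 + 24, 103 = 4·24 + 7, 24 = 3·7 + 3, 7 = 2·3 + 1; back-substituting gives 1 = 37·103 − 30·127, so 103⁻¹ ≡ 37 (mod 127).
Since σ is injective, we compute σ⁻¹(42): solve 103x + 109 ≡ 42 (mod 127), i.e. 103x ≡ 60 (mod 127).
Multiplying by 103⁻¹ = 37 gives x ≡ 37·60 = 2220 = 17·127 + 61 ≡ 61 (mod 127).
Check: σ(61) = 103·61 + 109 = 6392 = 50·127 + 42 ≡ 42 (mod 127).

61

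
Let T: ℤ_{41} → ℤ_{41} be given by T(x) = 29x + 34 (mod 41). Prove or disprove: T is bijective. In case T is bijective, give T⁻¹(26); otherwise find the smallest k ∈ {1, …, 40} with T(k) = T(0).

Recall: T is injective when T(a) = T(b) forces a = b.
Suppose T(a) = T(b) in ℤ_{41}. Then 29a + 34 ≡ 29b + 34 (mod 41), therefore 29(a − b) ≡ 0 (mod 41).
Since gcd(29, 41) = 1, 29 is invertible modulo 41, hence a − b ≡ 0 (mod 41), i.e. a = b.
We now compute 29⁻¹ mod 41 explicitly. Euclid's algorithm: 41 = 1·29 + 12, 29 = 2·12 + 5, 12 = 2·5 + 2, 5 = 2·2 + 1; back-substituting gives 1 = 17·29 − 12·41, so 29⁻¹ ≡ 17 (mod 41).
Then y ↦ 17(y − 34) is a two-sided inverse to T, so every y ∈ ℤ_{41} has a preimage.
Hence T is bijective.
Since T is bijective, we find T⁻¹(26): we need 29x ≡ 26 − 34 ≡ 33 (mod 41). Using 29⁻¹ = 17: x ≡ 17·33 = 561 = 13·41 + 28, so x = 28.
Check: T(28) = 29·28 + 34 = 846 = 20·41 + 26 ≡ 26 (mod 41).

28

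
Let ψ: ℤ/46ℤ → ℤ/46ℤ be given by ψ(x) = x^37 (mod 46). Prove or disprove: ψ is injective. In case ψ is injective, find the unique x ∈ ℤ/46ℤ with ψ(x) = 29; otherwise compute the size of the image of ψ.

9

Computing x^37 mod 46 for each x (by repeated squaring, reducing mod 46 at every step), the values ψ(0), ψ(1), …, ψ(45) are: 0, 1, 16, 35, 26, 19, 8, 37, 2, 29, 28, 33, 36, 41, 40, 21, 32, 15, 4, 43, 34, 7, 22, 23, 24, 39, 12, 3, 42, 31, 14, 25, 6, 5, 10, 13, 18, 17, 44, 9, 38, 27, 20, 11, 30, 45.
Every element of ℤ/46ℤ appears exactly once in this list, so ψ is a bijection, and in particular injective.
Since ψ is injective, we read off the preimage of 29 from the same table: ψ(9) = 29, so ψ⁻¹(29) = 9.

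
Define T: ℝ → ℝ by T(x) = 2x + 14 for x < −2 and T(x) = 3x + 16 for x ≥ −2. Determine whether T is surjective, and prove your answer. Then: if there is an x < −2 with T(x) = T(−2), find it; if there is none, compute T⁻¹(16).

0

Both pieces are strictly increasing (slopes 2 and 3), so each is injective on its own interval.
The left piece maps (−∞, −2) onto (−∞, 10); the right piece maps [−2, ∞) onto [10, ∞).
These images together cover ℝ, so T is surjective.
Because the two images are disjoint, no x < −2 has T(x) = T(−2), so we compute T⁻¹(16): 16 lies in [10, ∞), so solve 3x + 16 = 16: x = (16 − 16)/3 = 0.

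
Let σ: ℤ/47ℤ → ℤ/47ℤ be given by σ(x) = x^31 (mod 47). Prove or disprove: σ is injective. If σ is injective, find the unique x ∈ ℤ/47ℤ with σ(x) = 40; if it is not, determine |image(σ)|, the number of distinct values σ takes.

33

Since 47 is prime, the nonzero elements of ℤ/47ℤ form a cyclic group of order 46.
As gcd(31, 46) = 1, raising to the 31st power is a bijection on this group: if s^31 ≡ t^31 then (st^{−1})^31 = 1, and the only element of order dividing gcd(31, 46) = 1 is 1, so s = t.
With σ(0) = 0 this makes σ injective on all of ℤ/47ℤ, hence bijective (finite equal-size domain and codomain). In particular σ is injective.
Since σ is injective, we find the preimage of 40. The inverse of x ↦ x^31 on (ℤ/47ℤ)^× is x ↦ x^3, because 31·3 = 93 = 2·46 + 1 ≡ 1 (mod 46) and x^{46} = 1 for x ≠ 0 (Fermat). So σ⁻¹(40) = 40^3 mod 47.
Repeated squaring mod 47: 40^1 ≡ 40, 40^2 ≡ 40² = 1600 ≡ 2. Since 3 = 2 + 1, 40^3 ≡ 2·40: 2·40 = 80 ≡ 33. So 40^3 ≡ 33 (mod 47).
Hence σ⁻¹(40) = 33.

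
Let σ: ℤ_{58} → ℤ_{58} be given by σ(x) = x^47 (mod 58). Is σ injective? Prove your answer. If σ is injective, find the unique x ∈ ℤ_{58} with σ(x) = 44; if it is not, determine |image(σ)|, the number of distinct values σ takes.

Computing x^47 mod 58 for each x (by repeated squaring, reducing mod 58 at every step), the values σ(0), σ(1), …, σ(57) are: 0, 1, 26, 47, 38, 51, 4, 45, 2, 5, 50, 15, 46, 35, 10, 19, 52, 41, 14, 37, 24, 27, 42, 25, 36, 49, 40, 3, 28, 29, 30, 55, 18, 9, 22, 33, 16, 31, 34, 21, 44, 17, 6, 39, 48, 23, 12, 43, 8, 53, 56, 13, 54, 7, 20, 11, 32, 57.
Every element of ℤ_{58} appears exactly once in this list, so σ is a bijection, and in particular injective.
Since σ is injective, we read off the preimage of 44 from the same table: σ(40) = 44, so σ⁻¹(44) = 40.

40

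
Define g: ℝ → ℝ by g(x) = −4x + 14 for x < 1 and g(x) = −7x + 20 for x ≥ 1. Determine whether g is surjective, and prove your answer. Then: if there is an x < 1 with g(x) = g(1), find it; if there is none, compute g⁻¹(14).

1/4

Both pieces are strictly decreasing (slopes −4 and −7), so each is injective on its own interval.
The left piece maps (−∞, 1) onto (10, ∞); the right piece maps [1, ∞) onto (−∞, 13].
The union (10, ∞) ∪ (−∞, 13] covers ℝ, so g is surjective.
For the follow-up: the images overlap, so an x < 1 with g(x) = g(1) exists. g(1) = 13; solving −4x + 14 = 13 for x < 1 gives x = (13 − 14)/(−4) = 1/4.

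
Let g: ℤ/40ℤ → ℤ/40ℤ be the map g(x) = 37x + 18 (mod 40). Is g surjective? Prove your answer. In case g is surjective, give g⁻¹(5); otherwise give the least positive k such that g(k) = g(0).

Since gcd(37, 40) = 1, 37 is invertible modulo 40. Euclid's algorithm: 40 = 1·37 + 3, 37 = 12·3 + 1; back-substituting gives 1 = 13·37 − 12·40, so 37⁻¹ ≡ 13 (mod 40).
Then y ↦ 13(y − 18) is a two-sided inverse to g, so every y ∈ ℤ/40ℤ has a preimage.
Thus g is surjective.
Since g is surjective, we compute g⁻¹(5): solve 37x + 18 ≡ 5 (mod 40), i.e. 37x ≡ 27 (mod 40).
Multiplying by 37⁻¹ = 13 gives x ≡ 13·27 = 351 = 8·40 + 31 ≡ 31 (mod 40).
Check: g(31) = 37·31 + 18 = 1165 = 29·40 + 5 ≡ 5 (mod 40).

31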